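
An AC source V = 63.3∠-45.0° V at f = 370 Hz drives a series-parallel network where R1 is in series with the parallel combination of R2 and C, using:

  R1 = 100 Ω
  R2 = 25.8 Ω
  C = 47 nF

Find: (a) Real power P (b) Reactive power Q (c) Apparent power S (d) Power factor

Step 1 — Angular frequency: ω = 2π·f = 2π·370 = 2325 rad/s.
Step 2 — Component impedances:
  R1: Z = R = 100 Ω
  R2: Z = R = 25.8 Ω
  C: Z = 1/(jωC) = -j/(ω·C) = 0 - j9152 Ω
Step 3 — Parallel branch: R2 || C = 1/(1/R2 + 1/C) = 25.8 - j0.07273 Ω.
Step 4 — Series with R1: Z_total = R1 + (R2 || C) = 125.8 - j0.07273 Ω = 125.8∠-0.0° Ω.
Step 5 — Source phasor: V = 63.3∠-45.0° V = 44.76 - j44.76 V.
Step 6 — Current: I = V / Z = 0.356 - j0.3556 A = 0.5032∠-45.0° A.
Step 7 — Complex power: S = V·I* = 31.85 - j0.01841 VA.
Step 8 — Real power: P = Re(S) = 31.85 W.
Step 9 — Reactive power: Q = Im(S) = -0.01841 VAR.
Step 10 — Apparent power: |S| = 31.85 VA.
Step 11 — Power factor: PF = P/|S| = 1 (leading).

(a) P = 31.85 W  (b) Q = -0.01841 VAR  (c) S = 31.85 VA  (d) PF = 1 (leading)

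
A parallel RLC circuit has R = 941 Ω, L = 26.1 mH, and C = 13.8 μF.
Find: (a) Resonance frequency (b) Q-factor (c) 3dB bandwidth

Step 1 — Resonance: ω₀ = 1/√(LC) = 1/√(0.0261·1.38e-05) = 1666 rad/s.
Step 2 — f₀ = ω₀/(2π) = 265.2 Hz.
Step 3 — Parallel Q: Q = R/(ω₀L) = 941/(1666·0.0261) = 21.64.
Step 4 — Bandwidth: Δω = ω₀/Q = 77.01 rad/s; BW = Δω/(2π) = 12.26 Hz.

(a) f₀ = 265.2 Hz  (b) Q = 21.64  (c) BW = 12.26 Hz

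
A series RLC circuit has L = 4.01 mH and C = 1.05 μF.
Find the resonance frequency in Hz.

Step 1 — Resonance condition Im(Z)=0 gives ω₀ = 1/√(LC).
Step 2 — ω₀ = 1/√(0.00401·1.05e-06) = 1.541e+04 rad/s.
Step 3 — f₀ = ω₀/(2π) = 2453 Hz.

f₀ = 2453 Hz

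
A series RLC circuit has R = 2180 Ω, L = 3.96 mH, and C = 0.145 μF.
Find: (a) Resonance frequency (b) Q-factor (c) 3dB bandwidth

Step 1 — Resonance: ω₀ = 1/√(LC) = 1/√(0.00396·1.45e-07) = 4.173e+04 rad/s.
Step 2 — f₀ = ω₀/(2π) = 6642 Hz.
Step 3 — Series Q: Q = ω₀L/R = 4.173e+04·0.00396/2180 = 0.07581.
Step 4 — Bandwidth: Δω = ω₀/Q = 5.505e+05 rad/s; BW = Δω/(2π) = 8.762e+04 Hz.

(a) f₀ = 6642 Hz  (b) Q = 0.07581  (c) BW = 8.762e+04 Hz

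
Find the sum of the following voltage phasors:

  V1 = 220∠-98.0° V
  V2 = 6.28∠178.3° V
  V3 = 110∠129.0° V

Step 1 — Convert each phasor to rectangular form:
  V1 = 220·(cos(-98.0°) + j·sin(-98.0°)) = -30.62 - j217.9 V
  V2 = 6.28·(cos(178.3°) + j·sin(178.3°)) = -6.277 + j0.1863 V
  V3 = 110·(cos(129.0°) + j·sin(129.0°)) = -69.23 + j85.49 V
Step 2 — Sum components: V_total = -106.1 - j132.2 V.
Step 3 — Convert to polar: |V_total| = 169.5 V, ∠V_total = -128.8°.

V_total = 169.5∠-128.8° V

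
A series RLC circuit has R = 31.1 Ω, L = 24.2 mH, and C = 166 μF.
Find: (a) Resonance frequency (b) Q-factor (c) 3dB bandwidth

Step 1 — Resonance condition Im(Z)=0 gives ω₀ = 1/√(LC).
Step 2 — ω₀ = 1/√(0.0242·0.000166) = 498.9 rad/s.
Step 3 — f₀ = ω₀/(2π) = 79.41 Hz.
Step 4 — Series Q: Q = ω₀L/R = 498.9·0.0242/31.1 = 0.3882.
Step 5 — 3dB bandwidth: Δω = ω₀/Q = 1285 rad/s; BW = Δω/(2π) = 204.5 Hz.

(a) f₀ = 79.41 Hz  (b) Q = 0.3882  (c) BW = 204.5 Hz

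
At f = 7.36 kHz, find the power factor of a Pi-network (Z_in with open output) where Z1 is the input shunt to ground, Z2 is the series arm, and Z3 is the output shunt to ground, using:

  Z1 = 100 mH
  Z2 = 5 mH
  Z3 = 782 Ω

Step 1 — Angular frequency: ω = 2π·f = 2π·7360 = 4.624e+04 rad/s.
Step 2 — Component impedances:
  Z1: Z = jωL = j·4.624e+04·0.1 = 0 + j4624 Ω
  Z2: Z = jωL = j·4.624e+04·0.005 = 0 + j231.2 Ω
  Z3: Z = R = 782 Ω
Step 3 — With open output, the series arm Z2 and the output shunt Z3 appear in series to ground: Z2 + Z3 = 782 + j231.2 Ω.
Step 4 — Parallel with input shunt Z1: Z_in = Z1 || (Z2 + Z3) = 691.4 + j331.6 Ω = 766.8∠25.6° Ω.
Step 5 — Power factor: PF = cos(φ) = Re(Z)/|Z| = 691.4/766.8 = 0.9017.
Step 6 — Type: Im(Z) = 331.6 ⇒ lagging (phase φ = 25.6°).

PF = 0.9017 (lagging, φ = 25.6°)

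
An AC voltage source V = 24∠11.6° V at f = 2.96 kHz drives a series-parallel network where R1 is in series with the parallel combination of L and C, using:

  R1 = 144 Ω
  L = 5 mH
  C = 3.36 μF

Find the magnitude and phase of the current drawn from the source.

Step 1 — Angular frequency: ω = 2π·f = 2π·2960 = 1.86e+04 rad/s.
Step 2 — Component impedances:
  R1: Z = R = 144 Ω
  L: Z = jωL = j·1.86e+04·0.005 = 0 + j92.99 Ω
  C: Z = 1/(jωC) = -j/(ω·C) = 0 - j16 Ω
Step 3 — Parallel branch: L || C = 1/(1/L + 1/C) = 0 - j19.33 Ω.
Step 4 — Series with R1: Z_total = R1 + (L || C) = 144 - j19.33 Ω = 145.3∠-7.6° Ω.
Step 5 — Source phasor: V = 24∠11.6° V = 23.51 + j4.826 V.
Step 6 — Ohm's law: I = V / Z_total = (23.51 + j4.826) / (144 - j19.33) = 0.156 + j0.05445 A.
Step 7 — Convert to polar: |I| = 0.1652 A, ∠I = 19.2°.

I = 0.1652∠19.2° A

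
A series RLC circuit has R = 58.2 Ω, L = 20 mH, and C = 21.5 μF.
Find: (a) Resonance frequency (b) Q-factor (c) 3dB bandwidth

Step 1 — Resonance: ω₀ = 1/√(LC) = 1/√(0.02·2.15e-05) = 1525 rad/s.
Step 2 — f₀ = ω₀/(2π) = 242.7 Hz.
Step 3 — Series Q: Q = ω₀L/R = 1525·0.02/58.2 = 0.5241.
Step 4 — Bandwidth: Δω = ω₀/Q = 2910 rad/s; BW = Δω/(2π) = 463.1 Hz.

(a) f₀ = 242.7 Hz  (b) Q = 0.5241  (c) BW = 463.1 Hz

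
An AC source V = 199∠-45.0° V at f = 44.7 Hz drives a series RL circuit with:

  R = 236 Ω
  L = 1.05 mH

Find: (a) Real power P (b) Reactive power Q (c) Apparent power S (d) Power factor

Step 1 — Angular frequency: ω = 2π·f = 2π·44.7 = 280.9 rad/s.
Step 2 — Component impedances:
  R: Z = R = 236 Ω
  L: Z = jωL = j·280.9·0.00105 = 0 + j0.2949 Ω
Step 3 — Series combination: Z_total = R + L = 236 + j0.2949 Ω = 236∠0.1° Ω.
Step 4 — Source phasor: V = 199∠-45.0° V = 140.7 - j140.7 V.
Step 5 — Current: I = V / Z = 0.5955 - j0.597 A = 0.8432∠-45.1° A.
Step 6 — Complex power: S = V·I* = 167.8 + j0.2097 VA.
Step 7 — Real power: P = Re(S) = 167.8 W.
Step 8 — Reactive power: Q = Im(S) = 0.2097 VAR.
Step 9 — Apparent power: |S| = 167.8 VA.
Step 10 — Power factor: PF = P/|S| = 1 (lagging).

(a) P = 167.8 W  (b) Q = 0.2097 VAR  (c) S = 167.8 VA  (d) PF = 1 (lagging)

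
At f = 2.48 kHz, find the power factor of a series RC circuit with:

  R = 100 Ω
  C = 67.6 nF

Step 1 — Angular frequency: ω = 2π·f = 2π·2480 = 1.558e+04 rad/s.
Step 2 — Component impedances:
  R: Z = R = 100 Ω
  C: Z = 1/(jωC) = -j/(ω·C) = 0 - j949.3 Ω
Step 3 — Series combination: Z_total = R + C = 100 - j949.3 Ω = 954.6∠-84.0° Ω.
Step 4 — Power factor: PF = cos(φ) = Re(Z)/|Z| = 100/954.6 = 0.1048.
Step 5 — Type: Im(Z) = -949.3 ⇒ leading (phase φ = -84.0°).

PF = 0.1048 (leading, φ = -84.0°)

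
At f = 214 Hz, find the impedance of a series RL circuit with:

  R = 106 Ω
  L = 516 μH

Step 1 — Angular frequency: ω = 2π·f = 2π·214 = 1345 rad/s.
Step 2 — Component impedances:
  R: Z = R = 106 Ω
  L: Z = jωL = j·1345·0.000516 = 0 + j0.6938 Ω
Step 3 — Series combination: Z_total = R + L = 106 + j0.6938 Ω = 106∠0.4° Ω.

Z = 106 + j0.6938 Ω = 106∠0.4° Ω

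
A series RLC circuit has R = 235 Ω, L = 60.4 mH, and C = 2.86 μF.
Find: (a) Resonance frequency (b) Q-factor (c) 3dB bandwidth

Step 1 — Resonance: ω₀ = 1/√(LC) = 1/√(0.0604·2.86e-06) = 2406 rad/s.
Step 2 — f₀ = ω₀/(2π) = 382.9 Hz.
Step 3 — Series Q: Q = ω₀L/R = 2406·0.0604/235 = 0.6184.
Step 4 — Bandwidth: Δω = ω₀/Q = 3891 rad/s; BW = Δω/(2π) = 619.2 Hz.

(a) f₀ = 382.9 Hz  (b) Q = 0.6184  (c) BW = 619.2 Hz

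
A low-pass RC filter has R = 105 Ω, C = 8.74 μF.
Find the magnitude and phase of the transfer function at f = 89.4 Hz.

Step 1 — Angular frequency: ω = 2π·89.4 = 561.7 rad/s.
Step 2 — Transfer function: H(jω) = 1/(1 + jωRC).
Step 3 — Denominator: 1 + jωRC = 1 + j·561.7·105·8.74e-06 = 1 + j0.5155.
Step 4 — H = 0.7901 - j0.4073.
Step 5 — Magnitude: |H| = 0.8889 (-1.0 dB); phase: φ = -27.3°.

|H| = 0.8889 (-1.0 dB), φ = -27.3°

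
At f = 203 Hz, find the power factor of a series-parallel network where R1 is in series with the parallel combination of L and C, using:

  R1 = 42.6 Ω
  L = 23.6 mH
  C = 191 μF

Step 1 — Angular frequency: ω = 2π·f = 2π·203 = 1275 rad/s.
Step 2 — Component impedances:
  R1: Z = R = 42.6 Ω
  L: Z = jωL = j·1275·0.0236 = 0 + j30.1 Ω
  C: Z = 1/(jωC) = -j/(ω·C) = 0 - j4.105 Ω
Step 3 — Parallel branch: L || C = 1/(1/L + 1/C) = 0 - j4.753 Ω.
Step 4 — Series with R1: Z_total = R1 + (L || C) = 42.6 - j4.753 Ω = 42.86∠-6.4° Ω.
Step 5 — Power factor: PF = cos(φ) = Re(Z)/|Z| = 42.6/42.864 = 0.9938.
Step 6 — Type: Im(Z) = -4.753 ⇒ leading (phase φ = -6.4°).

PF = 0.9938 (leading, φ = -6.4°)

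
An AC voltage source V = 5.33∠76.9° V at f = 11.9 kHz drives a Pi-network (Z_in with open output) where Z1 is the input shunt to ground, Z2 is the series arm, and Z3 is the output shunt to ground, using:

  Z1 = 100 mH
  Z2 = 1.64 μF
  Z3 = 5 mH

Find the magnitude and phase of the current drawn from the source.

Step 1 — Angular frequency: ω = 2π·f = 2π·1.19e+04 = 7.477e+04 rad/s.
Step 2 — Component impedances:
  Z1: Z = jωL = j·7.477e+04·0.1 = 0 + j7477 Ω
  Z2: Z = 1/(jωC) = -j/(ω·C) = 0 - j8.155 Ω
  Z3: Z = jωL = j·7.477e+04·0.005 = 0 + j373.8 Ω
Step 3 — With open output, the series arm Z2 and the output shunt Z3 appear in series to ground: Z2 + Z3 = 0 + j365.7 Ω.
Step 4 — Parallel with input shunt Z1: Z_in = Z1 || (Z2 + Z3) = 0 + j348.6 Ω = 348.6∠90.0° Ω.
Step 5 — Source phasor: V = 5.33∠76.9° V = 1.208 + j5.191 V.
Step 6 — Ohm's law: I = V / Z_total = (1.208 + j5.191) / (0 + j348.6) = 0.01489 - j0.003465 A.
Step 7 — Convert to polar: |I| = 0.01529 A, ∠I = -13.1°.

I = 0.01529∠-13.1° A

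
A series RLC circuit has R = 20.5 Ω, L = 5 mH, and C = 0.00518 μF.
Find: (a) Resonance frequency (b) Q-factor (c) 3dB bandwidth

Step 1 — Resonance: ω₀ = 1/√(LC) = 1/√(0.005·5.18e-09) = 1.965e+05 rad/s.
Step 2 — f₀ = ω₀/(2π) = 3.127e+04 Hz.
Step 3 — Series Q: Q = ω₀L/R = 1.965e+05·0.005/20.5 = 47.93.
Step 4 — Bandwidth: Δω = ω₀/Q = 4100 rad/s; BW = Δω/(2π) = 652.5 Hz.

(a) f₀ = 3.127e+04 Hz  (b) Q = 47.93  (c) BW = 652.5 Hz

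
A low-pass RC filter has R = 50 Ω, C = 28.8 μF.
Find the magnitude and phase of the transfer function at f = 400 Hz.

Step 1 — Angular frequency: ω = 2π·400 = 2513 rad/s.
Step 2 — Transfer function: H(jω) = 1/(1 + jωRC).
Step 3 — Denominator: 1 + jωRC = 1 + j·2513·50·2.88e-05 = 1 + j3.619.
Step 4 — H = 0.07093 - j0.2567.
Step 5 — Magnitude: |H| = 0.2663 (-11.5 dB); phase: φ = -74.6°.

|H| = 0.2663 (-11.5 dB), φ = -74.6°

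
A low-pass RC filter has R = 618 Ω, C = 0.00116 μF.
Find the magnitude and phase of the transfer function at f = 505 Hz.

Step 1 — Angular frequency: ω = 2π·505 = 3173 rad/s.
Step 2 — Transfer function: H(jω) = 1/(1 + jωRC).
Step 3 — Denominator: 1 + jωRC = 1 + j·3173·618·1.16e-09 = 1 + j0.002275.
Step 4 — H = 1 - j0.002275.
Step 5 — Magnitude: |H| = 1 (-0.0 dB); phase: φ = -0.1°.

|H| = 1 (-0.0 dB), φ = -0.1°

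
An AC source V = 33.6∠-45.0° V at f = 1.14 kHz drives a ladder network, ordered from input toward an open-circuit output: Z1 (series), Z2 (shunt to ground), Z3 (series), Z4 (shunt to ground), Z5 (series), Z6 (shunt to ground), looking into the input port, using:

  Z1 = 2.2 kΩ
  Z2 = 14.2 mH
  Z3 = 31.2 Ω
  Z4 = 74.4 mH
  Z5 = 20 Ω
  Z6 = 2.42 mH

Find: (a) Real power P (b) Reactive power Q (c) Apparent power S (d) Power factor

Step 1 — Angular frequency: ω = 2π·f = 2π·1140 = 7163 rad/s.
Step 2 — Component impedances:
  Z1: Z = R = 2200 Ω
  Z2: Z = jωL = j·7163·0.0142 = 0 + j101.7 Ω
  Z3: Z = R = 31.2 Ω
  Z4: Z = jωL = j·7163·0.0744 = 0 + j532.9 Ω
  Z5: Z = R = 20 Ω
  Z6: Z = jωL = j·7163·0.00242 = 0 + j17.33 Ω
Step 3 — Ladder network (open output): work backward from the far end, alternating series and parallel combinations. Z_in = 2231 + j27.87 Ω = 2231∠0.7° Ω.
Step 4 — Source phasor: V = 33.6∠-45.0° V = 23.76 - j23.76 V.
Step 5 — Current: I = V / Z = 0.01051 - j0.01078 A = 0.01506∠-45.7° A.
Step 6 — Complex power: S = V·I* = 0.506 + j0.006321 VA.
Step 7 — Real power: P = Re(S) = 0.506 W.
Step 8 — Reactive power: Q = Im(S) = 0.006321 VAR.
Step 9 — Apparent power: |S| = 0.506 VA.
Step 10 — Power factor: PF = P/|S| = 0.9999 (lagging).

(a) P = 0.506 W  (b) Q = 0.006321 VAR  (c) S = 0.506 VA  (d) PF = 0.9999 (lagging)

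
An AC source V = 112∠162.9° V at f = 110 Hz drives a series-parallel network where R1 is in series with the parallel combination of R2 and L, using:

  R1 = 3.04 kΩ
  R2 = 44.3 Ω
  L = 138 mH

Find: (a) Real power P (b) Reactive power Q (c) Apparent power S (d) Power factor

Step 1 — Angular frequency: ω = 2π·f = 2π·110 = 691.2 rad/s.
Step 2 — Component impedances:
  R1: Z = R = 3040 Ω
  R2: Z = R = 44.3 Ω
  L: Z = jωL = j·691.2·0.138 = 0 + j95.38 Ω
Step 3 — Parallel branch: R2 || L = 1/(1/R2 + 1/L) = 36.44 + j16.92 Ω.
Step 4 — Series with R1: Z_total = R1 + (R2 || L) = 3076 + j16.92 Ω = 3076∠0.3° Ω.
Step 5 — Source phasor: V = 112∠162.9° V = -107 + j32.93 V.
Step 6 — Current: I = V / Z = -0.03474 + j0.0109 A = 0.03641∠162.6° A.
Step 7 — Complex power: S = V·I* = 4.077 + j0.02243 VA.
Step 8 — Real power: P = Re(S) = 4.077 W.
Step 9 — Reactive power: Q = Im(S) = 0.02243 VAR.
Step 10 — Apparent power: |S| = 4.077 VA.
Step 11 — Power factor: PF = P/|S| = 1 (lagging).

(a) P = 4.077 W  (b) Q = 0.02243 VAR  (c) S = 4.077 VA  (d) PF = 1 (lagging)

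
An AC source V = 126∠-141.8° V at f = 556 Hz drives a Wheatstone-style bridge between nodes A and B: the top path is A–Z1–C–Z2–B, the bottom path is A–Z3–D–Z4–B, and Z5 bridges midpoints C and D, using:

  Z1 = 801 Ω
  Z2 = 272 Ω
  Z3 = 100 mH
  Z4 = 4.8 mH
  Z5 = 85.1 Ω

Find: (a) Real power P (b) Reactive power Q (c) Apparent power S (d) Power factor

Step 1 — Angular frequency: ω = 2π·f = 2π·556 = 3493 rad/s.
Step 2 — Component impedances:
  Z1: Z = R = 801 Ω
  Z2: Z = R = 272 Ω
  Z3: Z = jωL = j·3493·0.1 = 0 + j349.3 Ω
  Z4: Z = jωL = j·3493·0.0048 = 0 + j16.77 Ω
  Z5: Z = R = 85.1 Ω
Step 3 — Bridge requires nodal analysis (the Z5 bridge couples midpoints C and D, so the two paths cannot be reduced to a simple series/parallel combination). Setting node B to ground and injecting 1 A at node A, the 3-node admittance system at A, C, D solves to V_A = Z_AB = 124.6 + j315.8 Ω = 339.5∠68.5° Ω.
Step 4 — Source phasor: V = 126∠-141.8° V = -99.02 - j77.92 V.
Step 5 — Current: I = V / Z = -0.3205 + j0.187 A = 0.3711∠149.7° A.
Step 6 — Complex power: S = V·I* = 17.17 + j43.5 VA.
Step 7 — Real power: P = Re(S) = 17.17 W.
Step 8 — Reactive power: Q = Im(S) = 43.5 VAR.
Step 9 — Apparent power: |S| = 46.76 VA.
Step 10 — Power factor: PF = P/|S| = 0.3671 (lagging).

(a) P = 17.17 W  (b) Q = 43.5 VAR  (c) S = 46.76 VA  (d) PF = 0.3671 (lagging)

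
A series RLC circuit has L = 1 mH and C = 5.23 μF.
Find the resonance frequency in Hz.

Step 1 — Resonance condition Im(Z)=0 gives ω₀ = 1/√(LC).
Step 2 — ω₀ = 1/√(0.001·5.23e-06) = 1.383e+04 rad/s.
Step 3 — f₀ = ω₀/(2π) = 2201 Hz.

f₀ = 2201 Hz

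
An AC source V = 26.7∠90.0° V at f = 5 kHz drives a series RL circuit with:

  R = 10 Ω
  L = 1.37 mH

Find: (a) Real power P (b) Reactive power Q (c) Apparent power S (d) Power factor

Step 1 — Angular frequency: ω = 2π·f = 2π·5000 = 3.142e+04 rad/s.
Step 2 — Component impedances:
  R: Z = R = 10 Ω
  L: Z = jωL = j·3.142e+04·0.00137 = 0 + j43.04 Ω
Step 3 — Series combination: Z_total = R + L = 10 + j43.04 Ω = 44.19∠76.9° Ω.
Step 4 — Source phasor: V = 26.7∠90.0° V = 0 + j26.7 V.
Step 5 — Current: I = V / Z = 0.5886 + j0.1368 A = 0.6043∠13.1° A.
Step 6 — Complex power: S = V·I* = 3.651 + j15.72 VA.
Step 7 — Real power: P = Re(S) = 3.651 W.
Step 8 — Reactive power: Q = Im(S) = 15.72 VAR.
Step 9 — Apparent power: |S| = 16.13 VA.
Step 10 — Power factor: PF = P/|S| = 0.2263 (lagging).

(a) P = 3.651 W  (b) Q = 15.72 VAR  (c) S = 16.13 VA  (d) PF = 0.2263 (lagging)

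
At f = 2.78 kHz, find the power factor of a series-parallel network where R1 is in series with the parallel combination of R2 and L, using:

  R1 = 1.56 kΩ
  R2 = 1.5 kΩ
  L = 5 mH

Step 1 — Angular frequency: ω = 2π·f = 2π·2780 = 1.747e+04 rad/s.
Step 2 — Component impedances:
  R1: Z = R = 1560 Ω
  R2: Z = R = 1500 Ω
  L: Z = jωL = j·1.747e+04·0.005 = 0 + j87.34 Ω
Step 3 — Parallel branch: R2 || L = 1/(1/R2 + 1/L) = 5.068 + j87.04 Ω.
Step 4 — Series with R1: Z_total = R1 + (R2 || L) = 1565 + j87.04 Ω = 1567∠3.2° Ω.
Step 5 — Power factor: PF = cos(φ) = Re(Z)/|Z| = 1565.1/1567.5 = 0.9985.
Step 6 — Type: Im(Z) = 87.04 ⇒ lagging (phase φ = 3.2°).

PF = 0.9985 (lagging, φ = 3.2°)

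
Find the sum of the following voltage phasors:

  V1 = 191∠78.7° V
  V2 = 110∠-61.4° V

Step 1 — Convert each phasor to rectangular form:
  V1 = 191·(cos(78.7°) + j·sin(78.7°)) = 37.43 + j187.3 V
  V2 = 110·(cos(-61.4°) + j·sin(-61.4°)) = 52.66 - j96.58 V
Step 2 — Sum components: V_total = 90.08 + j90.72 V.
Step 3 — Convert to polar: |V_total| = 127.8 V, ∠V_total = 45.2°.

V_total = 127.8∠45.2° V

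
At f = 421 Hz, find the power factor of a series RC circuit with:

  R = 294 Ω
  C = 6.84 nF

Step 1 — Angular frequency: ω = 2π·f = 2π·421 = 2645 rad/s.
Step 2 — Component impedances:
  R: Z = R = 294 Ω
  C: Z = 1/(jωC) = -j/(ω·C) = 0 - j5.527e+04 Ω
Step 3 — Series combination: Z_total = R + C = 294 - j5.527e+04 Ω = 5.527e+04∠-89.7° Ω.
Step 4 — Power factor: PF = cos(φ) = Re(Z)/|Z| = 294/5.527e+04 = 0.005319.
Step 5 — Type: Im(Z) = -5.527e+04 ⇒ leading (phase φ = -89.7°).

PF = 0.005319 (leading, φ = -89.7°)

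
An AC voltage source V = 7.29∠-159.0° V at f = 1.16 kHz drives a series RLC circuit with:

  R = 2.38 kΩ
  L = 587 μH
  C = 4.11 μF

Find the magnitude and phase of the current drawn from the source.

Step 1 — Angular frequency: ω = 2π·f = 2π·1160 = 7288 rad/s.
Step 2 — Component impedances:
  R: Z = R = 2380 Ω
  L: Z = jωL = j·7288·0.000587 = 0 + j4.278 Ω
  C: Z = 1/(jωC) = -j/(ω·C) = 0 - j33.38 Ω
Step 3 — Series combination: Z_total = R + L + C = 2380 - j29.1 Ω = 2380∠-0.7° Ω.
Step 4 — Source phasor: V = 7.29∠-159.0° V = -6.806 - j2.613 V.
Step 5 — Ohm's law: I = V / Z_total = (-6.806 - j2.613) / (2380 - j29.1) = -0.002846 - j0.001132 A.
Step 6 — Convert to polar: |I| = 0.003063 A, ∠I = -158.3°.

I = 0.003063∠-158.3° A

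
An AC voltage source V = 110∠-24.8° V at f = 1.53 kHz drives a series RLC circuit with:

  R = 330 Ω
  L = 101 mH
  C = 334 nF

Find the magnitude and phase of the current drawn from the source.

Step 1 — Angular frequency: ω = 2π·f = 2π·1530 = 9613 rad/s.
Step 2 — Component impedances:
  R: Z = R = 330 Ω
  L: Z = jωL = j·9613·0.101 = 0 + j970.9 Ω
  C: Z = 1/(jωC) = -j/(ω·C) = 0 - j311.4 Ω
Step 3 — Series combination: Z_total = R + L + C = 330 + j659.5 Ω = 737.5∠63.4° Ω.
Step 4 — Source phasor: V = 110∠-24.8° V = 99.86 - j46.14 V.
Step 5 — Ohm's law: I = V / Z_total = (99.86 - j46.14) / (330 + j659.5) = 0.00464 - j0.1491 A.
Step 6 — Convert to polar: |I| = 0.1492 A, ∠I = -88.2°.

I = 0.1492∠-88.2° A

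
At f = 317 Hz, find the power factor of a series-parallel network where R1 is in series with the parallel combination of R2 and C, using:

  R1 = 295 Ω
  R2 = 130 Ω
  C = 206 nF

Step 1 — Angular frequency: ω = 2π·f = 2π·317 = 1992 rad/s.
Step 2 — Component impedances:
  R1: Z = R = 295 Ω
  R2: Z = R = 130 Ω
  C: Z = 1/(jωC) = -j/(ω·C) = 0 - j2437 Ω
Step 3 — Parallel branch: R2 || C = 1/(1/R2 + 1/C) = 129.6 - j6.914 Ω.
Step 4 — Series with R1: Z_total = R1 + (R2 || C) = 424.6 - j6.914 Ω = 424.7∠-0.9° Ω.
Step 5 — Power factor: PF = cos(φ) = Re(Z)/|Z| = 424.63/424.69 = 0.9999.
Step 6 — Type: Im(Z) = -6.914 ⇒ leading (phase φ = -0.9°).

PF = 0.9999 (leading, φ = -0.9°)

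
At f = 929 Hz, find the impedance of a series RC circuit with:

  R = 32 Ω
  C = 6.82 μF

Step 1 — Angular frequency: ω = 2π·f = 2π·929 = 5837 rad/s.
Step 2 — Component impedances:
  R: Z = R = 32 Ω
  C: Z = 1/(jωC) = -j/(ω·C) = 0 - j25.12 Ω
Step 3 — Series combination: Z_total = R + C = 32 - j25.12 Ω = 40.68∠-38.1° Ω.

Z = 32 - j25.12 Ω = 40.68∠-38.1° Ω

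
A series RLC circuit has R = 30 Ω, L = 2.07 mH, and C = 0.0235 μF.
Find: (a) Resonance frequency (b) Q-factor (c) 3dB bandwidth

Step 1 — Resonance: ω₀ = 1/√(LC) = 1/√(0.00207·2.35e-08) = 1.434e+05 rad/s.
Step 2 — f₀ = ω₀/(2π) = 2.282e+04 Hz.
Step 3 — Series Q: Q = ω₀L/R = 1.434e+05·0.00207/30 = 9.893.
Step 4 — Bandwidth: Δω = ω₀/Q = 1.449e+04 rad/s; BW = Δω/(2π) = 2307 Hz.

(a) f₀ = 2.282e+04 Hz  (b) Q = 9.893  (c) BW = 2307 Hz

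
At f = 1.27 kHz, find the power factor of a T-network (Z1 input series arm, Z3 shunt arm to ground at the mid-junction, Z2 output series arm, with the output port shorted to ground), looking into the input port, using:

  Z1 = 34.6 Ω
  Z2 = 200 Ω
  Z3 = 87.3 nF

Step 1 — Angular frequency: ω = 2π·f = 2π·1270 = 7980 rad/s.
Step 2 — Component impedances:
  Z1: Z = R = 34.6 Ω
  Z2: Z = R = 200 Ω
  Z3: Z = 1/(jωC) = -j/(ω·C) = 0 - j1435 Ω
Step 3 — With the output port shorted to ground, the output series arm Z2 runs from the junction to ground; the shunt arm Z3 also runs from the junction to ground. They appear in parallel: Z3 || Z2 = 196.2 - j27.33 Ω.
Step 4 — Series with input arm Z1: Z_in = Z1 + (Z3 || Z2) = 230.8 - j27.33 Ω = 232.4∠-6.8° Ω.
Step 5 — Power factor: PF = cos(φ) = Re(Z)/|Z| = 230.8/232.4 = 0.9931.
Step 6 — Type: Im(Z) = -27.33 ⇒ leading (phase φ = -6.8°).

PF = 0.9931 (leading, φ = -6.8°)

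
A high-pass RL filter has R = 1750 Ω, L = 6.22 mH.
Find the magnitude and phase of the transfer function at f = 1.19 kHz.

Step 1 — Angular frequency: ω = 2π·1190 = 7477 rad/s.
Step 2 — Transfer function: H(jω) = jωL/(R + jωL).
Step 3 — Numerator jωL = j·46.51; denominator R + jωL = 1750 + j46.51.
Step 4 — H = 0.0007058 + j0.02656.
Step 5 — Magnitude: |H| = 0.02657 (-31.5 dB); phase: φ = 88.5°.

|H| = 0.02657 (-31.5 dB), φ = 88.5°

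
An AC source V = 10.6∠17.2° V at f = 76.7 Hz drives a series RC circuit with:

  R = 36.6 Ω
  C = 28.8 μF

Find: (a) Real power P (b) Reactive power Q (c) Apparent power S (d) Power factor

Step 1 — Angular frequency: ω = 2π·f = 2π·76.7 = 481.9 rad/s.
Step 2 — Component impedances:
  R: Z = R = 36.6 Ω
  C: Z = 1/(jωC) = -j/(ω·C) = 0 - j72.05 Ω
Step 3 — Series combination: Z_total = R + C = 36.6 - j72.05 Ω = 80.81∠-63.1° Ω.
Step 4 — Source phasor: V = 10.6∠17.2° V = 10.13 + j3.135 V.
Step 5 — Current: I = V / Z = 0.02217 + j0.1293 A = 0.1312∠80.3° A.
Step 6 — Complex power: S = V·I* = 0.6297 - j1.24 VA.
Step 7 — Real power: P = Re(S) = 0.6297 W.
Step 8 — Reactive power: Q = Im(S) = -1.24 VAR.
Step 9 — Apparent power: |S| = 1.39 VA.
Step 10 — Power factor: PF = P/|S| = 0.4529 (leading).

(a) P = 0.6297 W  (b) Q = -1.24 VAR  (c) S = 1.39 VA  (d) PF = 0.4529 (leading)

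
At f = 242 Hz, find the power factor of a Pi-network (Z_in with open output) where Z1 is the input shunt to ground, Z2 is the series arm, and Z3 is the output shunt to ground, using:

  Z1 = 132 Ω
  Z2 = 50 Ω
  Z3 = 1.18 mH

Step 1 — Angular frequency: ω = 2π·f = 2π·242 = 1521 rad/s.
Step 2 — Component impedances:
  Z1: Z = R = 132 Ω
  Z2: Z = R = 50 Ω
  Z3: Z = jωL = j·1521·0.00118 = 0 + j1.794 Ω
Step 3 — With open output, the series arm Z2 and the output shunt Z3 appear in series to ground: Z2 + Z3 = 50 + j1.794 Ω.
Step 4 — Parallel with input shunt Z1: Z_in = Z1 || (Z2 + Z3) = 36.27 + j0.9437 Ω = 36.29∠1.5° Ω.
Step 5 — Power factor: PF = cos(φ) = Re(Z)/|Z| = 36.273/36.285 = 0.9997.
Step 6 — Type: Im(Z) = 0.9437 ⇒ lagging (phase φ = 1.5°).

PF = 0.9997 (lagging, φ = 1.5°)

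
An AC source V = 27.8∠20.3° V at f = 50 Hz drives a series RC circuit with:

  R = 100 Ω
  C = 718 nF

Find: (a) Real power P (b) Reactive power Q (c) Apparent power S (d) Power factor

Step 1 — Angular frequency: ω = 2π·f = 2π·50 = 314.2 rad/s.
Step 2 — Component impedances:
  R: Z = R = 100 Ω
  C: Z = 1/(jωC) = -j/(ω·C) = 0 - j4433 Ω
Step 3 — Series combination: Z_total = R + C = 100 - j4433 Ω = 4434∠-88.7° Ω.
Step 4 — Source phasor: V = 27.8∠20.3° V = 26.07 + j9.645 V.
Step 5 — Current: I = V / Z = -0.002042 + j0.005927 A = 0.006269∠109.0° A.
Step 6 — Complex power: S = V·I* = 0.00393 - j0.1742 VA.
Step 7 — Real power: P = Re(S) = 0.00393 W.
Step 8 — Reactive power: Q = Im(S) = -0.1742 VAR.
Step 9 — Apparent power: |S| = 0.1743 VA.
Step 10 — Power factor: PF = P/|S| = 0.02255 (leading).

(a) P = 0.00393 W  (b) Q = -0.1742 VAR  (c) S = 0.1743 VA  (d) PF = 0.02255 (leading)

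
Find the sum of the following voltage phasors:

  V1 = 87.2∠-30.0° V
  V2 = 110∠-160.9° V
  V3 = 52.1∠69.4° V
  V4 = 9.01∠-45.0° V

Step 1 — Convert each phasor to rectangular form:
  V1 = 87.2·(cos(-30.0°) + j·sin(-30.0°)) = 75.52 - j43.6 V
  V2 = 110·(cos(-160.9°) + j·sin(-160.9°)) = -103.9 - j35.99 V
  V3 = 52.1·(cos(69.4°) + j·sin(69.4°)) = 18.33 + j48.77 V
  V4 = 9.01·(cos(-45.0°) + j·sin(-45.0°)) = 6.371 - j6.371 V
Step 2 — Sum components: V_total = -3.725 - j37.2 V.
Step 3 — Convert to polar: |V_total| = 37.38 V, ∠V_total = -95.7°.

V_total = 37.38∠-95.7° V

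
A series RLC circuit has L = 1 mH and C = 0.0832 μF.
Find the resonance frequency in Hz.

Step 1 — Resonance condition Im(Z)=0 gives ω₀ = 1/√(LC).
Step 2 — ω₀ = 1/√(0.001·8.32e-08) = 1.096e+05 rad/s.
Step 3 — f₀ = ω₀/(2π) = 1.745e+04 Hz.

f₀ = 1.745e+04 Hz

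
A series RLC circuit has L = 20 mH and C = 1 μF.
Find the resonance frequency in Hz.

Step 1 — Resonance condition Im(Z)=0 gives ω₀ = 1/√(LC).
Step 2 — ω₀ = 1/√(0.02·1e-06) = 7071 rad/s.
Step 3 — f₀ = ω₀/(2π) = 1125 Hz.

f₀ = 1125 Hz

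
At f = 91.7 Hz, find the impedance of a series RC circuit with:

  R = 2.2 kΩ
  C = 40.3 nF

Step 1 — Angular frequency: ω = 2π·f = 2π·91.7 = 576.2 rad/s.
Step 2 — Component impedances:
  R: Z = R = 2200 Ω
  C: Z = 1/(jωC) = -j/(ω·C) = 0 - j4.307e+04 Ω
Step 3 — Series combination: Z_total = R + C = 2200 - j4.307e+04 Ω = 4.312e+04∠-87.1° Ω.

Z = 2200 - j4.307e+04 Ω = 4.312e+04∠-87.1° Ω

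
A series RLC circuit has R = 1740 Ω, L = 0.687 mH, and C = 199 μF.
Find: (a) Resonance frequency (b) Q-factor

Step 1 — Resonance condition Im(Z)=0 gives ω₀ = 1/√(LC).
Step 2 — ω₀ = 1/√(0.000687·0.000199) = 2705 rad/s.
Step 3 — f₀ = ω₀/(2π) = 430.4 Hz.
Step 4 — Series Q: Q = ω₀L/R = 2705·0.000687/1740 = 0.001068.

(a) f₀ = 430.4 Hz  (b) Q = 0.001068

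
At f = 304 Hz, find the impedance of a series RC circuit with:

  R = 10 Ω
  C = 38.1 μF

Step 1 — Angular frequency: ω = 2π·f = 2π·304 = 1910 rad/s.
Step 2 — Component impedances:
  R: Z = R = 10 Ω
  C: Z = 1/(jωC) = -j/(ω·C) = 0 - j13.74 Ω
Step 3 — Series combination: Z_total = R + C = 10 - j13.74 Ω = 16.99∠-54.0° Ω.

Z = 10 - j13.74 Ω = 16.99∠-54.0° Ω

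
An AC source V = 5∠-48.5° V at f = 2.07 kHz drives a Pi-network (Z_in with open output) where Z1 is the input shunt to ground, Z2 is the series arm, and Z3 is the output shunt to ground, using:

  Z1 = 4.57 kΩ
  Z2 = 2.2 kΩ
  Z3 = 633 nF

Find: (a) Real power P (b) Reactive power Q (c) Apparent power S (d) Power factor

Step 1 — Angular frequency: ω = 2π·f = 2π·2070 = 1.301e+04 rad/s.
Step 2 — Component impedances:
  Z1: Z = R = 4570 Ω
  Z2: Z = R = 2200 Ω
  Z3: Z = 1/(jωC) = -j/(ω·C) = 0 - j121.5 Ω
Step 3 — With open output, the series arm Z2 and the output shunt Z3 appear in series to ground: Z2 + Z3 = 2200 - j121.5 Ω.
Step 4 — Parallel with input shunt Z1: Z_in = Z1 || (Z2 + Z3) = 1486 - j55.33 Ω = 1487∠-2.1° Ω.
Step 5 — Source phasor: V = 5∠-48.5° V = 3.313 - j3.745 V.
Step 6 — Current: I = V / Z = 0.00232 - j0.002434 A = 0.003362∠-46.4° A.
Step 7 — Complex power: S = V·I* = 0.0168 - j0.0006255 VA.
Step 8 — Real power: P = Re(S) = 0.0168 W.
Step 9 — Reactive power: Q = Im(S) = -0.0006255 VAR.
Step 10 — Apparent power: |S| = 0.01681 VA.
Step 11 — Power factor: PF = P/|S| = 0.9993 (leading).

(a) P = 0.0168 W  (b) Q = -0.0006255 VAR  (c) S = 0.01681 VA  (d) PF = 0.9993 (leading)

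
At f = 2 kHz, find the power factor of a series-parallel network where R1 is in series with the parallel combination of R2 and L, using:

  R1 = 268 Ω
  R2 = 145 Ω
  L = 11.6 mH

Step 1 — Angular frequency: ω = 2π·f = 2π·2000 = 1.257e+04 rad/s.
Step 2 — Component impedances:
  R1: Z = R = 268 Ω
  R2: Z = R = 145 Ω
  L: Z = jωL = j·1.257e+04·0.0116 = 0 + j145.8 Ω
Step 3 — Parallel branch: R2 || L = 1/(1/R2 + 1/L) = 72.88 + j72.5 Ω.
Step 4 — Series with R1: Z_total = R1 + (R2 || L) = 340.9 + j72.5 Ω = 348.5∠12.0° Ω.
Step 5 — Power factor: PF = cos(φ) = Re(Z)/|Z| = 340.88/348.51 = 0.9781.
Step 6 — Type: Im(Z) = 72.5 ⇒ lagging (phase φ = 12.0°).

PF = 0.9781 (lagging, φ = 12.0°)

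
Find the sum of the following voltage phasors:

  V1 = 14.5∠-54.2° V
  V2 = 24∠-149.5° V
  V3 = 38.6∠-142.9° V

Step 1 — Convert each phasor to rectangular form:
  V1 = 14.5·(cos(-54.2°) + j·sin(-54.2°)) = 8.482 - j11.76 V
  V2 = 24·(cos(-149.5°) + j·sin(-149.5°)) = -20.68 - j12.18 V
  V3 = 38.6·(cos(-142.9°) + j·sin(-142.9°)) = -30.79 - j23.28 V
Step 2 — Sum components: V_total = -42.98 - j47.23 V.
Step 3 — Convert to polar: |V_total| = 63.86 V, ∠V_total = -132.3°.

V_total = 63.86∠-132.3° V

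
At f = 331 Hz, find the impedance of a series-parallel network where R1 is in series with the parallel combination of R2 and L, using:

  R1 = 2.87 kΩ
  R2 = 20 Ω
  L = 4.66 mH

Step 1 — Angular frequency: ω = 2π·f = 2π·331 = 2080 rad/s.
Step 2 — Component impedances:
  R1: Z = R = 2870 Ω
  R2: Z = R = 20 Ω
  L: Z = jωL = j·2080·0.00466 = 0 + j9.692 Ω
Step 3 — Parallel branch: R2 || L = 1/(1/R2 + 1/L) = 3.803 + j7.849 Ω.
Step 4 — Series with R1: Z_total = R1 + (R2 || L) = 2874 + j7.849 Ω = 2874∠0.2° Ω.

Z = 2874 + j7.849 Ω = 2874∠0.2° Ω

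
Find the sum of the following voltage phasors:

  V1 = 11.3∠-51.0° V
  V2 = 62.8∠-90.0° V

Step 1 — Convert each phasor to rectangular form:
  V1 = 11.3·(cos(-51.0°) + j·sin(-51.0°)) = 7.111 - j8.782 V
  V2 = 62.8·(cos(-90.0°) + j·sin(-90.0°)) = 0 - j62.8 V
Step 2 — Sum components: V_total = 7.111 - j71.58 V.
Step 3 — Convert to polar: |V_total| = 71.93 V, ∠V_total = -84.3°.

V_total = 71.93∠-84.3° V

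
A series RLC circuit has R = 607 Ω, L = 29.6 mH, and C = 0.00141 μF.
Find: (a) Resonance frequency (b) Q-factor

Step 1 — Resonance condition Im(Z)=0 gives ω₀ = 1/√(LC).
Step 2 — ω₀ = 1/√(0.0296·1.41e-09) = 1.548e+05 rad/s.
Step 3 — f₀ = ω₀/(2π) = 2.464e+04 Hz.
Step 4 — Series Q: Q = ω₀L/R = 1.548e+05·0.0296/607 = 7.548.

(a) f₀ = 2.464e+04 Hz  (b) Q = 7.548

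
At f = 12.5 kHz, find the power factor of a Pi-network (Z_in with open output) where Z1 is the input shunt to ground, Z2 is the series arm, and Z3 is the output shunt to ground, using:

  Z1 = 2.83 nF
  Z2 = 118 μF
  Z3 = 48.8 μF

Step 1 — Angular frequency: ω = 2π·f = 2π·1.25e+04 = 7.854e+04 rad/s.
Step 2 — Component impedances:
  Z1: Z = 1/(jωC) = -j/(ω·C) = 0 - j4499 Ω
  Z2: Z = 1/(jωC) = -j/(ω·C) = 0 - j0.1079 Ω
  Z3: Z = 1/(jωC) = -j/(ω·C) = 0 - j0.2609 Ω
Step 3 — With open output, the series arm Z2 and the output shunt Z3 appear in series to ground: Z2 + Z3 = 0 - j0.3688 Ω.
Step 4 — Parallel with input shunt Z1: Z_in = Z1 || (Z2 + Z3) = 0 - j0.3688 Ω = 0.3688∠-90.0° Ω.
Step 5 — Power factor: PF = cos(φ) = Re(Z)/|Z| = 0/0.3688 = 0.
Step 6 — Type: Im(Z) = -0.3688 ⇒ leading (phase φ = -90.0°).

PF = 0 (leading, φ = -90.0°)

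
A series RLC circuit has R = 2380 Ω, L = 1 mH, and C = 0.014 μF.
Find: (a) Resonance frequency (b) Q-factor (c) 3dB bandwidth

Step 1 — Resonance condition Im(Z)=0 gives ω₀ = 1/√(LC).
Step 2 — ω₀ = 1/√(0.001·1.4e-08) = 2.673e+05 rad/s.
Step 3 — f₀ = ω₀/(2π) = 4.254e+04 Hz.
Step 4 — Series Q: Q = ω₀L/R = 2.673e+05·0.001/2380 = 0.1123.
Step 5 — 3dB bandwidth: Δω = ω₀/Q = 2.38e+06 rad/s; BW = Δω/(2π) = 3.788e+05 Hz.

(a) f₀ = 4.254e+04 Hz  (b) Q = 0.1123  (c) BW = 3.788e+05 Hz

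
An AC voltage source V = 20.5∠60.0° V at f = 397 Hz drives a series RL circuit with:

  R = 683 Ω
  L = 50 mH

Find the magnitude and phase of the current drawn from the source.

Step 1 — Angular frequency: ω = 2π·f = 2π·397 = 2494 rad/s.
Step 2 — Component impedances:
  R: Z = R = 683 Ω
  L: Z = jωL = j·2494·0.05 = 0 + j124.7 Ω
Step 3 — Series combination: Z_total = R + L = 683 + j124.7 Ω = 694.3∠10.3° Ω.
Step 4 — Source phasor: V = 20.5∠60.0° V = 10.25 + j17.75 V.
Step 5 — Ohm's law: I = V / Z_total = (10.25 + j17.75) / (683 + j124.7) = 0.01912 + j0.0225 A.
Step 6 — Convert to polar: |I| = 0.02953 A, ∠I = 49.7°.

I = 0.02953∠49.7° A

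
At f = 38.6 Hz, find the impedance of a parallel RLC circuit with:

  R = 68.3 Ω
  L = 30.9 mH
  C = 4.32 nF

Step 1 — Angular frequency: ω = 2π·f = 2π·38.6 = 242.5 rad/s.
Step 2 — Component impedances:
  R: Z = R = 68.3 Ω
  L: Z = jωL = j·242.5·0.0309 = 0 + j7.494 Ω
  C: Z = 1/(jωC) = -j/(ω·C) = 0 - j9.544e+05 Ω
Step 3 — Parallel combination: 1/Z_total = 1/R + 1/L + 1/C; Z_total = 0.8125 + j7.405 Ω = 7.45∠83.7° Ω.

Z = 0.8125 + j7.405 Ω = 7.45∠83.7° Ω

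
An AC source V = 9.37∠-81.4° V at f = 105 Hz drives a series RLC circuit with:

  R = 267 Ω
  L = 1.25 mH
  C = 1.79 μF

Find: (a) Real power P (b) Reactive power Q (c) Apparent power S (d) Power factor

Step 1 — Angular frequency: ω = 2π·f = 2π·105 = 659.7 rad/s.
Step 2 — Component impedances:
  R: Z = R = 267 Ω
  L: Z = jωL = j·659.7·0.00125 = 0 + j0.8247 Ω
  C: Z = 1/(jωC) = -j/(ω·C) = 0 - j846.8 Ω
Step 3 — Series combination: Z_total = R + L + C = 267 - j846 Ω = 887.1∠-72.5° Ω.
Step 4 — Source phasor: V = 9.37∠-81.4° V = 1.401 - j9.265 V.
Step 5 — Current: I = V / Z = 0.01043 - j0.001637 A = 0.01056∠-8.9° A.
Step 6 — Complex power: S = V·I* = 0.02979 - j0.09438 VA.
Step 7 — Real power: P = Re(S) = 0.02979 W.
Step 8 — Reactive power: Q = Im(S) = -0.09438 VAR.
Step 9 — Apparent power: |S| = 0.09897 VA.
Step 10 — Power factor: PF = P/|S| = 0.301 (leading).

(a) P = 0.02979 W  (b) Q = -0.09438 VAR  (c) S = 0.09897 VA  (d) PF = 0.301 (leading)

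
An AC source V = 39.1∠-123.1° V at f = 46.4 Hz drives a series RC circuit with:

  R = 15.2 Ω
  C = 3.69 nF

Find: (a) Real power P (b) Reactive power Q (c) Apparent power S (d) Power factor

Step 1 — Angular frequency: ω = 2π·f = 2π·46.4 = 291.5 rad/s.
Step 2 — Component impedances:
  R: Z = R = 15.2 Ω
  C: Z = 1/(jωC) = -j/(ω·C) = 0 - j9.296e+05 Ω
Step 3 — Series combination: Z_total = R + C = 15.2 - j9.296e+05 Ω = 9.296e+05∠-90.0° Ω.
Step 4 — Source phasor: V = 39.1∠-123.1° V = -21.35 - j32.75 V.
Step 5 — Current: I = V / Z = 3.524e-05 - j2.297e-05 A = 4.206e-05∠-33.1° A.
Step 6 — Complex power: S = V·I* = 2.689e-08 - j0.001645 VA.
Step 7 — Real power: P = Re(S) = 2.689e-08 W.
Step 8 — Reactive power: Q = Im(S) = -0.001645 VAR.
Step 9 — Apparent power: |S| = 0.001645 VA.
Step 10 — Power factor: PF = P/|S| = 1.635e-05 (leading).

(a) P = 2.689e-08 W  (b) Q = -0.001645 VAR  (c) S = 0.001645 VA  (d) PF = 1.635e-05 (leading)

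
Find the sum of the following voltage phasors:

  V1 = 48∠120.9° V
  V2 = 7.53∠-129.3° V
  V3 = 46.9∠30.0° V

Step 1 — Convert each phasor to rectangular form:
  V1 = 48·(cos(120.9°) + j·sin(120.9°)) = -24.65 + j41.19 V
  V2 = 7.53·(cos(-129.3°) + j·sin(-129.3°)) = -4.769 - j5.827 V
  V3 = 46.9·(cos(30.0°) + j·sin(30.0°)) = 40.62 + j23.45 V
Step 2 — Sum components: V_total = 11.2 + j58.81 V.
Step 3 — Convert to polar: |V_total| = 59.87 V, ∠V_total = 79.2°.

V_total = 59.87∠79.2° V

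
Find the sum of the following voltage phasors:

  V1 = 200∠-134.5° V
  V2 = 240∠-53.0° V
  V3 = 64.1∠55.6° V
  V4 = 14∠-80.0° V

Step 1 — Convert each phasor to rectangular form:
  V1 = 200·(cos(-134.5°) + j·sin(-134.5°)) = -140.2 - j142.7 V
  V2 = 240·(cos(-53.0°) + j·sin(-53.0°)) = 144.4 - j191.7 V
  V3 = 64.1·(cos(55.6°) + j·sin(55.6°)) = 36.21 + j52.89 V
  V4 = 14·(cos(-80.0°) + j·sin(-80.0°)) = 2.431 - j13.79 V
Step 2 — Sum components: V_total = 42.9 - j295.2 V.
Step 3 — Convert to polar: |V_total| = 298.3 V, ∠V_total = -81.7°.

V_total = 298.3∠-81.7° V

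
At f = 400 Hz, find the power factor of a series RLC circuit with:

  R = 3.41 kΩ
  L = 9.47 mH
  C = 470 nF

Step 1 — Angular frequency: ω = 2π·f = 2π·400 = 2513 rad/s.
Step 2 — Component impedances:
  R: Z = R = 3410 Ω
  L: Z = jωL = j·2513·0.00947 = 0 + j23.8 Ω
  C: Z = 1/(jωC) = -j/(ω·C) = 0 - j846.6 Ω
Step 3 — Series combination: Z_total = R + L + C = 3410 - j822.8 Ω = 3508∠-13.6° Ω.
Step 4 — Power factor: PF = cos(φ) = Re(Z)/|Z| = 3410/3508 = 0.9721.
Step 5 — Type: Im(Z) = -822.8 ⇒ leading (phase φ = -13.6°).

PF = 0.9721 (leading, φ = -13.6°)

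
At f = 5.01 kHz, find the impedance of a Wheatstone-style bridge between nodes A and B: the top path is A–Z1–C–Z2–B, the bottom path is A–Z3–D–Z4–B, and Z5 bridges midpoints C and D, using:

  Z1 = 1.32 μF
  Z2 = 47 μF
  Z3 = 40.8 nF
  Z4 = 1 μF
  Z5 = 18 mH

Step 1 — Angular frequency: ω = 2π·f = 2π·5010 = 3.148e+04 rad/s.
Step 2 — Component impedances:
  Z1: Z = 1/(jωC) = -j/(ω·C) = 0 - j24.07 Ω
  Z2: Z = 1/(jωC) = -j/(ω·C) = 0 - j0.6759 Ω
  Z3: Z = 1/(jωC) = -j/(ω·C) = 0 - j778.6 Ω
  Z4: Z = 1/(jωC) = -j/(ω·C) = 0 - j31.77 Ω
  Z5: Z = jωL = j·3.148e+04·0.018 = 0 + j566.6 Ω
Step 3 — Bridge requires nodal analysis (the Z5 bridge couples midpoints C and D, so the two paths cannot be reduced to a simple series/parallel combination). Setting node B to ground and injecting 1 A at node A, the 3-node admittance system at A, C, D solves to V_A = Z_AB = 0 - j24.01 Ω = 24.01∠-90.0° Ω.

Z = 0 - j24.01 Ω = 24.01∠-90.0° Ω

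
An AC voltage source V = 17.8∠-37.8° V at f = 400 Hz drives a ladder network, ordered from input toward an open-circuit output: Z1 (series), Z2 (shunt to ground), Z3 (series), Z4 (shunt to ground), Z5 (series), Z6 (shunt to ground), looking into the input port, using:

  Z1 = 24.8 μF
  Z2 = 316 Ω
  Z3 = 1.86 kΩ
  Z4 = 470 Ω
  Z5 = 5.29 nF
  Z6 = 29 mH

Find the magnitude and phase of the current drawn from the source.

Step 1 — Angular frequency: ω = 2π·f = 2π·400 = 2513 rad/s.
Step 2 — Component impedances:
  Z1: Z = 1/(jωC) = -j/(ω·C) = 0 - j16.04 Ω
  Z2: Z = R = 316 Ω
  Z3: Z = R = 1860 Ω
  Z4: Z = R = 470 Ω
  Z5: Z = 1/(jωC) = -j/(ω·C) = 0 - j7.522e+04 Ω
  Z6: Z = jωL = j·2513·0.029 = 0 + j72.88 Ω
Step 3 — Ladder network (open output): work backward from the far end, alternating series and parallel combinations. Z_in = 278.3 - j16.09 Ω = 278.7∠-3.3° Ω.
Step 4 — Source phasor: V = 17.8∠-37.8° V = 14.06 - j10.91 V.
Step 5 — Ohm's law: I = V / Z_total = (14.06 - j10.91) / (278.3 - j16.09) = 0.05264 - j0.03616 A.
Step 6 — Convert to polar: |I| = 0.06386 A, ∠I = -34.5°.

I = 0.06386∠-34.5° A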